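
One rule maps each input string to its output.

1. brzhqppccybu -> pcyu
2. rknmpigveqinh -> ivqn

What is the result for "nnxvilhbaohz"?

lboz

Looking at the pairs, the operation is to keep every other character starting from the second (positions 2nd, 4th, 6th, ...), then keep only the last 4 characters.
On "nnxvilhbaohz": the first step gives "nvlboz", and the second then gives "lboz".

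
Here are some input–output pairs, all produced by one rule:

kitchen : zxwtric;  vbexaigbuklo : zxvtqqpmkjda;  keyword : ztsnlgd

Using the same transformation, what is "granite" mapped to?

xvtpigc

Rule — shift every letter 11 places backward in the alphabet (wrapping around), then sort the characters into reverse alphabetical order.
For "granite", step one produces "vgpcxit"; step two turns that into "xvtpigc".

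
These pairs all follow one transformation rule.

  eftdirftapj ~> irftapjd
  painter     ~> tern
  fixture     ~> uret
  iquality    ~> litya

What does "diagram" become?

Rule — delete the first 3 characters, then move the first character to the end.
For "diagram" the result is "ramg".

ramg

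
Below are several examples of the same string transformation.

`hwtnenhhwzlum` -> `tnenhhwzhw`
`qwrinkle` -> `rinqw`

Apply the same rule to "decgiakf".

What's happening: delete the last 3 characters, then move the first 2 characters to the end (rotate left by 2).
"decgiakf" → "decgi" → "cgide".

cgide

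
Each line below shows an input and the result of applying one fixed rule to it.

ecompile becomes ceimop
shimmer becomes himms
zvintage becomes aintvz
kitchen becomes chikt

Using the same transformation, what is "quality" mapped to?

What's happening: delete the last 2 characters, then sort the characters into alphabetical order.
Applying both steps to "quality": "quali", then "ailqu".

ailqu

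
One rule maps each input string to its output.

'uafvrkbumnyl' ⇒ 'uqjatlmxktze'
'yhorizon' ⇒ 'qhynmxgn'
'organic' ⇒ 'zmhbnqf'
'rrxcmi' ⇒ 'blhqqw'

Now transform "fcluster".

trsdqebk

What's happening: shift every letter 1 place backward in the alphabet (wrapping around), then move the first 3 characters to the end (rotate left by 3).
Working it through for "fcluster": intermediate "ebktrsdq", final "trsdqebk".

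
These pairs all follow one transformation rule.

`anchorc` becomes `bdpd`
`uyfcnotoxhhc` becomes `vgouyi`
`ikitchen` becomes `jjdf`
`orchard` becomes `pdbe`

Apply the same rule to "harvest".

Looking at the pairs, the operation is to keep every other character starting from the first (positions 1st, 3rd, 5th, ...), then shift every letter 1 place forward in the alphabet (wrapping around).
On "harvest": the first step gives "hret", and the second then gives "isfu".

isfu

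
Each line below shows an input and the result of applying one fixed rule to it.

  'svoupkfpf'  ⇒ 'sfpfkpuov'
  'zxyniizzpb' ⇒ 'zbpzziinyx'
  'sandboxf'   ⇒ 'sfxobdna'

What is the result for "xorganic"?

Rule — move the first character to the end, then reverse the string.
Applying both steps to "xorganic": "organicx", then "xcinagro".

xcinagro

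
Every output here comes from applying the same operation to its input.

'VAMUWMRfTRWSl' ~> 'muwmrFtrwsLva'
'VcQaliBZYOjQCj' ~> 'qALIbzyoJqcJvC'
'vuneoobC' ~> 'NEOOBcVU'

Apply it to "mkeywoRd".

Rule — flip the case of every letter, then move the first 2 characters to the end (rotate left by 2).
On "mkeywoRd": the first step gives "MKEYWOrD", and the second then gives "EYWOrDMK".

EYWOrDMK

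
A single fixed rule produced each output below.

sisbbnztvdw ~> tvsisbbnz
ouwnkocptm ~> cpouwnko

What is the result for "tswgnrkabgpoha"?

In each case the input is transformed by: delete the last 2 characters, then move the last 2 characters to the front (rotate right by 2).
Applying that to "tswgnrkabgpoha" gives "potswgnrkabg".
(Check on "sisbbnztvdw": → "sisbbnztv" → "tvsisbbnz" ✓)

potswgnrkabg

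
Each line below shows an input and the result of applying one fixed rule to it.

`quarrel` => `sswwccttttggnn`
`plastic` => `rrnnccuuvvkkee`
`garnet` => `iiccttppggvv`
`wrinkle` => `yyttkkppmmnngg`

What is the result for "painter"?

rrcckkppvvggtt

The pattern: double every character, then shift every letter 2 places forward in the alphabet (wrapping around).
"painter" → "ppaaiinntteerr" → "rrcckkppvvggtt".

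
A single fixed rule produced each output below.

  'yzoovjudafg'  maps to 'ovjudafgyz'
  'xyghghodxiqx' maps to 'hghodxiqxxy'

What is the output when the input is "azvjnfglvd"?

Rule — move the first 2 characters to the end (rotate left by 2), then delete the first character.
"azvjnfglvd" → "vjnfglvdaz" → "jnfglvdaz".

jnfglvdaz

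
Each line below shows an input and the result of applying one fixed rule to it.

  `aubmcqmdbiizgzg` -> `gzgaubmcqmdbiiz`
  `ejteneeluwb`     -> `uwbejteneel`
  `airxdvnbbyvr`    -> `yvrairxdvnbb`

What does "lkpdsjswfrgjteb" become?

In each case the input is transformed by: move the last 3 characters to the front (rotate right by 3).
On "lkpdsjswfrgjteb" that produces "teblkpdsjswfrgj".

teblkpdsjswfrgj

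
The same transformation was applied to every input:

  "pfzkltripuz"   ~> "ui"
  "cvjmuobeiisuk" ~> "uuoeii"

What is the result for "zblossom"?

oo

What's happening: move the last 3 characters to the front (rotate right by 3), then keep only the vowels.
Starting from "zblossom": after the first operation, "somzblos"; after the second, "oo".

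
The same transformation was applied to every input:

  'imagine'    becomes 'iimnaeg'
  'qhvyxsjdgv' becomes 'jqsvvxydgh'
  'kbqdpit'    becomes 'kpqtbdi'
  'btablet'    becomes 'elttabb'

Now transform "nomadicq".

In each case the input is transformed by: sort the characters into alphabetical order, then move the first 3 characters to the end (rotate left by 3).
Starting from "nomadicq": after the first operation, "acdimnoq"; after the second, "imnoqacd".

imnoqacd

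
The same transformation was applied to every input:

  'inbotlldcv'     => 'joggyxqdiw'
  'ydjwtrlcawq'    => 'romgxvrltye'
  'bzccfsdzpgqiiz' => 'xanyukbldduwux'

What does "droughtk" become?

The transformation: move the first 3 characters to the end (rotate left by 3), then shift every letter 5 places backward in the alphabet (wrapping around).
Working it through for "droughtk": intermediate "ughtkdro", final "pbcofymj".
(Check on "bzccfsdzpgqiiz": → "cfsdzpgqiizbzc" → "xanyukbldduwux" ✓)

pbcofymj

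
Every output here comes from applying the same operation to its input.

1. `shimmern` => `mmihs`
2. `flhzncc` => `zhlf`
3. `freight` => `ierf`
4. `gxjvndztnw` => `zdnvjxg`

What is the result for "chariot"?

The transformation: reverse the string, then delete the first 3 characters.
On "chariot": the first step gives "toirahc", and the second then gives "rahc".
(Check on "freight": → "thgierf" → "ierf" ✓)

rahc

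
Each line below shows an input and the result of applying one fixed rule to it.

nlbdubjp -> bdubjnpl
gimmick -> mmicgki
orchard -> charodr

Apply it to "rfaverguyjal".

In each case the input is transformed by: swap the first and last characters, then move the first 2 characters to the end (rotate left by 2).
"rfaverguyjal" → "lfaverguyjar" → "averguyjarlf".
(Check on "gimmick": → "kimmicg" → "mmicgki" ✓)

averguyjarlf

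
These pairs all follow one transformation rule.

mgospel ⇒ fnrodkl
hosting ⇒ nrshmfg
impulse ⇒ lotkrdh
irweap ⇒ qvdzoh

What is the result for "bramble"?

qzlakda

The transformation: shift every letter 1 place backward in the alphabet (wrapping around), then move the first character to the end.
On "bramble": the first step gives "aqzlakd", and the second then gives "qzlakda".
(Check on "hosting": → "gnrshmf" → "nrshmfg" ✓)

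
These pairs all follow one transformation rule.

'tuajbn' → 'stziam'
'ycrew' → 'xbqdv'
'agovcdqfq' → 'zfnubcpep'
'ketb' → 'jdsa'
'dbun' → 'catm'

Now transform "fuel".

Rule — shift every letter 1 place backward in the alphabet (wrapping around).
On "fuel" that produces "etdk".

etdk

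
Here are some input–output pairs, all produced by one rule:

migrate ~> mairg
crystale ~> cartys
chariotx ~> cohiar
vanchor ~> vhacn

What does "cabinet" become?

In each case the input is transformed by: delete the last 2 characters, then take characters alternately from the front and the back (1st, last, 2nd, 2nd-last, ...).
Starting from "cabinet": after the first operation, "cabin"; after the second, "cnaib".
(Check on "vanchor": → "vanch" → "vhacn" ✓)

cnaib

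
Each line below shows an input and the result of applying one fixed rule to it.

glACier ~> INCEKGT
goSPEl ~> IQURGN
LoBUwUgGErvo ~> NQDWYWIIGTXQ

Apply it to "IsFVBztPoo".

Each output is the input with this applied: shift every letter 2 places forward in the alphabet (wrapping around), then convert every letter to uppercase.
For "IsFVBztPoo", step one produces "KuHXDbvRqq"; step two turns that into "KUHXDBVRQQ".

KUHXDBVRQQ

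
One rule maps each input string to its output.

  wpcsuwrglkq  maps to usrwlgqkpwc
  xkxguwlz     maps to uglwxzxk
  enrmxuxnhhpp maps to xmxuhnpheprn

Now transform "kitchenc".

In each case the input is transformed by: move the first 3 characters to the end (rotate left by 3), then swap each adjacent pair of characters (1↔2, 3↔4, ...).
On "kitchenc": the first step gives "chenckit", and the second then gives "hcnekcti".

hcnekcti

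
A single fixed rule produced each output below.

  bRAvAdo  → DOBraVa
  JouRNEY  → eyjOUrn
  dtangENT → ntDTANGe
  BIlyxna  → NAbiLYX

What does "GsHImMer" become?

The rule is to flip the case of every letter, then move the last 2 characters to the front (rotate right by 2).
"GsHImMer" → "gShiMmER" → "ERgShiMm".

ERgShiMm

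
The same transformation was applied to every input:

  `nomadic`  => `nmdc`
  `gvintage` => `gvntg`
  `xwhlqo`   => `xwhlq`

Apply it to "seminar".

smnr

In each case the input is transformed by: remove every vowel.
Applying that to "seminar" gives "smnr".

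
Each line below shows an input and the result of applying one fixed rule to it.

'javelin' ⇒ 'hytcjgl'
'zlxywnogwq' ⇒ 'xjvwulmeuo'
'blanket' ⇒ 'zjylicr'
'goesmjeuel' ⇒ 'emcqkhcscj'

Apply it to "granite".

Rule — shift every letter 2 places backward in the alphabet (wrapping around).
Applying that to "granite" gives "epylgrc".

epylgrc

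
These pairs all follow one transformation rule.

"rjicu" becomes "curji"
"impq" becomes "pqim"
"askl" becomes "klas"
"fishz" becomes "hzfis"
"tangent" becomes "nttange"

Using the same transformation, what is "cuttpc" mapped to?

pccutt

Each output is the input with this applied: move the last 2 characters to the front (rotate right by 2).
On "cuttpc" that produces "pccutt".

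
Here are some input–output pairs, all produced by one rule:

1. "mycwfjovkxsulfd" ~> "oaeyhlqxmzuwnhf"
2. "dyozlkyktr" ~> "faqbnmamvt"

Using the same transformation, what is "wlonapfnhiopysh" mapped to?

ynqpcrhpjkqrauj

In each case the input is transformed by: shift every letter 2 places forward in the alphabet (wrapping around).
Doing the same to "wlonapfnhiopysh": "ynqpcrhpjkqrauj".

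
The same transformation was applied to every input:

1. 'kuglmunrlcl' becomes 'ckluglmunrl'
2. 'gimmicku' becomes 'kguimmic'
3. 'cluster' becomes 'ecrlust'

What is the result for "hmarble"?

The transformation: swap the first and last characters, then move the last 2 characters to the front (rotate right by 2).
Applying both steps to "hmarble": "emarblh", then "lhemarb".
(Check on "kuglmunrlcl": → "luglmunrlck" → "ckluglmunrl" ✓)

lhemarb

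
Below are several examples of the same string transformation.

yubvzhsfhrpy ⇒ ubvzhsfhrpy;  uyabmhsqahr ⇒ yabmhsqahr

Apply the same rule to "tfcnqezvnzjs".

fcnqezvnzjs

In each case the input is transformed by: delete the first character.
"tfcnqezvnzjs" → "fcnqezvnzjs".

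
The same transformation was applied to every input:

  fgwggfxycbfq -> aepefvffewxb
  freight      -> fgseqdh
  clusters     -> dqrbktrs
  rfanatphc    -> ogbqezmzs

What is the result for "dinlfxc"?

The rule is to shift every letter 1 place backward in the alphabet (wrapping around), then move the last 3 characters to the front (rotate right by 3).
"dinlfxc" → "chmkewb" → "ewbchmk".

ewbchmk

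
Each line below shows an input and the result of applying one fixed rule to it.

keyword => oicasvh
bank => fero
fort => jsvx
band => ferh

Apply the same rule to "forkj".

jsvon

The pattern: shift every letter 4 places forward in the alphabet (wrapping around).
For "forkj" the result is "jsvon".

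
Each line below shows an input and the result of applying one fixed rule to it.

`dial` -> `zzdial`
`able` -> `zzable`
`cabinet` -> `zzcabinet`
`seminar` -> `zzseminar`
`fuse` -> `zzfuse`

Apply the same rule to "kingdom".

zzkingdom

The transformation: prepend "zz".
Doing the same to "kingdom": "zzkingdom".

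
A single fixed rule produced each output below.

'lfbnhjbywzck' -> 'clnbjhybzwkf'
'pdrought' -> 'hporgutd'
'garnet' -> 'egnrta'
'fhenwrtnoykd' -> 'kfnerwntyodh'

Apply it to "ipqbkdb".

bibqdkp

Looking at the pairs, the operation is to swap each adjacent pair of characters (1↔2, 3↔4, ...), then swap the first and last characters.
For "ipqbkdb", step one produces "pibqdkb"; step two turns that into "bibqdkp".
(Check on "pdrought": → "dporguth" → "hporgutd" ✓)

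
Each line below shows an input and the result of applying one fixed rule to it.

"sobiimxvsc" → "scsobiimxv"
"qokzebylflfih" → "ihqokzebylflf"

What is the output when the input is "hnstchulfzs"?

What's happening: move the last 2 characters to the front (rotate right by 2).
Doing the same to "hnstchulfzs": "zshnstchulf".

zshnstchulf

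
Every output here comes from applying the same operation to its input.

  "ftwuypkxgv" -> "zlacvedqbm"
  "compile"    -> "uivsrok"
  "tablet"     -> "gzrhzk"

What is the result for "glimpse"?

The pattern: shift every letter 6 places forward in the alphabet (wrapping around), then swap each adjacent pair of characters (1↔2, 3↔4, ...).
"glimpse" → "mrosvyk" → "rmsoyvk".

rmsoyvk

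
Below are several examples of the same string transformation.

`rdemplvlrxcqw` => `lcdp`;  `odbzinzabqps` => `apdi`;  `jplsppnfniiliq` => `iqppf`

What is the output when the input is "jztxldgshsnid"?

The transformation: keep one character in every 3, starting at position 2 (positions 2nd, 5th, 8th, ...), then move the last 2 characters to the front (rotate right by 2).
So "jztxldgshsnid" becomes "snzl".

snzl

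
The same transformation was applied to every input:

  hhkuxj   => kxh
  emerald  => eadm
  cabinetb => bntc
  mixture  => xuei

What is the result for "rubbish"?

Looking at the pairs, the operation is to move the first 2 characters to the end (rotate left by 2), then keep every other character starting from the first (positions 1st, 3rd, 5th, ...).
"rubbish" → "bihu".

bihu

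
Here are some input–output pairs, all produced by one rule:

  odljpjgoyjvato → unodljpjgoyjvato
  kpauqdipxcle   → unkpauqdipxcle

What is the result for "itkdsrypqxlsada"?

What's happening: prepend "un".
On "itkdsrypqxlsada" that produces "unitkdsrypqxlsada".

unitkdsrypqxlsada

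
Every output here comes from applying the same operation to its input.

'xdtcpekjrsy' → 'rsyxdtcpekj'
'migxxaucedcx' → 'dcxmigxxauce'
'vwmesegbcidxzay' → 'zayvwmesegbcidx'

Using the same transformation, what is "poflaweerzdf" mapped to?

zdfpoflaweer

The pattern: move the last 3 characters to the front (rotate right by 3).
Doing the same to "poflaweerzdf": "zdfpoflaweer".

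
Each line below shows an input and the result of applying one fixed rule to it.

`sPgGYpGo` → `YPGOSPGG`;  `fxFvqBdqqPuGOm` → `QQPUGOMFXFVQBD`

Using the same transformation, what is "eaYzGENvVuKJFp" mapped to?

What's happening: swap the front and back halves of the string, then convert every letter to uppercase.
Applying both steps to "eaYzGENvVuKJFp": "vVuKJFpeaYzGEN", then "VVUKJFPEAYZGEN".

VVUKJFPEAYZGEN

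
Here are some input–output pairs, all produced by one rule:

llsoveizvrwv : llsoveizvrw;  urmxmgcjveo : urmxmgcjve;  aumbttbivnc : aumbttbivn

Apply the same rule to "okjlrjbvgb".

okjlrjbvg

Rule — delete the last character.
Doing the same to "okjlrjbvgb": "okjlrjbvg".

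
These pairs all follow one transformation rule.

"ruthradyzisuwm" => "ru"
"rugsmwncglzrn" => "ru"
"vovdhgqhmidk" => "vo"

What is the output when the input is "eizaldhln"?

ei

What's happening: keep only the first 2 characters.
On "eizaldhln" that produces "ei".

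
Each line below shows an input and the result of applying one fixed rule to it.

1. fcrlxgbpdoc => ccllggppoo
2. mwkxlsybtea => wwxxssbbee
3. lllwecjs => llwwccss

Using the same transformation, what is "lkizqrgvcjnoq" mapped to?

Rule — keep every other character starting from the second (positions 2nd, 4th, 6th, ...), then double every character.
On "lkizqrgvcjnoq": the first step gives "kzrvjo", and the second then gives "kkzzrrvvjjoo".

kkzzrrvvjjoo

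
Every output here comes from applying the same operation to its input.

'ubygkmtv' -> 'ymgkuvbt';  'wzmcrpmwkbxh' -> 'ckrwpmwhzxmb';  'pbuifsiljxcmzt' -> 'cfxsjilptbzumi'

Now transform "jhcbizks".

czbijshk

Looking at the pairs, the operation is to take characters alternately from the front and the back (1st, last, 2nd, 2nd-last, ...), then swap the front and back halves of the string.
Applying both steps to "jhcbizks": "jshkczbi", then "czbijshk".
(Check on "wzmcrpmwkbxh": → "whzxmbckrwpm" → "ckrwpmwhzxmb" ✓)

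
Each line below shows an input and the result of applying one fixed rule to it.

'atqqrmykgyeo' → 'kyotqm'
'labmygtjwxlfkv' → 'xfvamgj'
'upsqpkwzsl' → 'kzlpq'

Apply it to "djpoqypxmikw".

In each case the input is transformed by: keep every other character starting from the second (positions 2nd, 4th, 6th, ...), then move the last 3 characters to the front (rotate right by 3).
Working it through for "djpoqypxmikw": intermediate "joyxiw", final "xiwjoy".

xiwjoy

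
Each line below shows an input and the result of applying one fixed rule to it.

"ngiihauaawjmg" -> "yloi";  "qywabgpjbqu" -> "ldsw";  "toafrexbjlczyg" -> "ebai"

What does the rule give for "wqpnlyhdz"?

ajfb

In each case the input is transformed by: shift every letter 2 places forward in the alphabet (wrapping around), then keep only the last 4 characters.
Starting from "wqpnlyhdz": after the first operation, "ysrpnajfb"; after the second, "ajfb".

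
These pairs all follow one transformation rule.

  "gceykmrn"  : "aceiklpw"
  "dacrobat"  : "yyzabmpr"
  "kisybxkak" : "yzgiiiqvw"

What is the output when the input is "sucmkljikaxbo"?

yzaghiijkmqsv

Looking at the pairs, the operation is to sort the characters into alphabetical order, then shift every letter 2 places backward in the alphabet (wrapping around).
Starting from "sucmkljikaxbo": after the first operation, "abcijkklmosux"; after the second, "yzaghiijkmqsv".
(Check on "kisybxkak": → "abikkksxy" → "yzgiiiqvw" ✓)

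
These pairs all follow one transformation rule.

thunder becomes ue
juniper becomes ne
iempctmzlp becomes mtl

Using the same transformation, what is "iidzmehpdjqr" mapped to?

Rule — keep one character in every 3, starting at position 3 (positions 3rd, 6th, 9th, ...).
For "iidzmehpdjqr" the result is "dedr".

dedr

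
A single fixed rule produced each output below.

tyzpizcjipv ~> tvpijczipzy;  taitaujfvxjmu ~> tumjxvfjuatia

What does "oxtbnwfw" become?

owfwnbtx

What's happening: reverse the string, then move the last character to the front.
On "oxtbnwfw": the first step gives "wfwnbtxo", and the second then gives "owfwnbtx".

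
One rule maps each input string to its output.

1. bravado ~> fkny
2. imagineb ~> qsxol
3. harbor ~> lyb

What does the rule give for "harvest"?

focd

What's happening: shift every letter 10 places forward in the alphabet (wrapping around), then delete the first 3 characters.
So "harvest" becomes "focd".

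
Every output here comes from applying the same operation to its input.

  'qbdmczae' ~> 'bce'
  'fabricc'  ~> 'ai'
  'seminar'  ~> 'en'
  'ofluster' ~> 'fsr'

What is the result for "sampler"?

al

What's happening: keep one character in every 3, starting at position 2 (positions 2nd, 5th, 8th, ...).
Applying that to "sampler" gives "al".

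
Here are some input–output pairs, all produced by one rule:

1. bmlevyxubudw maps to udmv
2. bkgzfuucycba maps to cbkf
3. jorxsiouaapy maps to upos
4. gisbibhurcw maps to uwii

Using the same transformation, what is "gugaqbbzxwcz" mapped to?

What's happening: keep one character in every 3, starting at position 2 (positions 2nd, 5th, 8th, ...), then swap the front and back halves of the string.
For "gugaqbbzxwcz", step one produces "uqzc"; step two turns that into "zcuq".

zcuq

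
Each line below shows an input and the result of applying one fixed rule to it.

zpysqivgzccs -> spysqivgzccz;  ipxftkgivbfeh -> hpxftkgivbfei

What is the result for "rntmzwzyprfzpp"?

The pattern: swap the first and last characters.
Applying that to "rntmzwzyprfzpp" gives "pntmzwzyprfzpr".

pntmzwzyprfzpr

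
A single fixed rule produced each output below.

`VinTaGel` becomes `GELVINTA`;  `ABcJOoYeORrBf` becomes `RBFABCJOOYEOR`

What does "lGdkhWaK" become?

WAKLGDKH

Each output is the input with this applied: move the last 3 characters to the front (rotate right by 3), then convert every letter to uppercase.
Starting from "lGdkhWaK": after the first operation, "WaKlGdkh"; after the second, "WAKLGDKH".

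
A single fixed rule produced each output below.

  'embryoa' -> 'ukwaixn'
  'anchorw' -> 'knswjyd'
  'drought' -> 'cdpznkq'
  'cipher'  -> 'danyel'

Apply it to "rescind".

Rule — move the last 3 characters to the front (rotate right by 3), then shift every letter 4 places backward in the alphabet (wrapping around).
On "rescind": the first step gives "indresc", and the second then gives "ejznaoy".

ejznaoy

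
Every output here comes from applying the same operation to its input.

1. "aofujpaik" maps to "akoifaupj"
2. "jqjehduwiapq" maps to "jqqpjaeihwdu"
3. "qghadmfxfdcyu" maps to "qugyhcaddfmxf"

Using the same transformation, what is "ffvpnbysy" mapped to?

fyfsvypbn

In each case the input is transformed by: take characters alternately from the front and the back (1st, last, 2nd, 2nd-last, ...).
On "ffvpnbysy" that produces "fyfsvypbn".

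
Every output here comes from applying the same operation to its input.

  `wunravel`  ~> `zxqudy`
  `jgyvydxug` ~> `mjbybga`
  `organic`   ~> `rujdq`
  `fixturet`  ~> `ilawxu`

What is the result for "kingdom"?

Rule — shift every letter 3 places forward in the alphabet (wrapping around), then delete the last 2 characters.
"kingdom" → "nlqjgrp" → "nlqjg".

nlqjg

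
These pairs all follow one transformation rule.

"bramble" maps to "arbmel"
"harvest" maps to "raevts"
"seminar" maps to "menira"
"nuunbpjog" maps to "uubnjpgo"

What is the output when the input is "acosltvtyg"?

Rule — delete the first character, then swap each adjacent pair of characters (1↔2, 3↔4, ...).
Applying both steps to "acosltvtyg": "cosltvtyg", then "oclsvtytg".

oclsvtytg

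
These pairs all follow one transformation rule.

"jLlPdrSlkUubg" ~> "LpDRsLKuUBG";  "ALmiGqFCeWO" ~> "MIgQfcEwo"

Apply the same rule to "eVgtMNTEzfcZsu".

The transformation: delete the first 2 characters, then flip the case of every letter.
"eVgtMNTEzfcZsu" → "gtMNTEzfcZsu" → "GTmnteZFCzSU".

GTmnteZFCzSU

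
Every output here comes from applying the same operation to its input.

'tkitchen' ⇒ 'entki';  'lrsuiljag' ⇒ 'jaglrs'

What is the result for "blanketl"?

Rule — move the first 3 characters to the end (rotate left by 3), then delete the first 3 characters.
For "blanketl" the result is "tlbla".
(Check on "lrsuiljag": → "uiljaglrs" → "jaglrs" ✓)

tlbla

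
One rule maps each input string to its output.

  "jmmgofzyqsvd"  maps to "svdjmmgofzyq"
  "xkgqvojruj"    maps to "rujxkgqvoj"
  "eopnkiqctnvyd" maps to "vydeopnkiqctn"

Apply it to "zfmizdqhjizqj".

zqjzfmizdqhji

Each output is the input with this applied: move the last 3 characters to the front (rotate right by 3).
Applying that to "zfmizdqhjizqj" gives "zqjzfmizdqhji".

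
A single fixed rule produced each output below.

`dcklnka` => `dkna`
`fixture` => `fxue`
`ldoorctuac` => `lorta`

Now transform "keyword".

The rule is to keep every other character starting from the first (positions 1st, 3rd, 5th, ...).
So "keyword" becomes "kyod".

kyod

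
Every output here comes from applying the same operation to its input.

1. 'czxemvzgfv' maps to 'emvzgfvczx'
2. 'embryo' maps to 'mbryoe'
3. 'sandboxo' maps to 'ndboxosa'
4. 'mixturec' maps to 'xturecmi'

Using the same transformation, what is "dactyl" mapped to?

The transformation: move the last 2 characters to the front (rotate right by 2), then swap the front and back halves of the string.
Working it through for "dactyl": intermediate "yldact", final "actyld".

actyld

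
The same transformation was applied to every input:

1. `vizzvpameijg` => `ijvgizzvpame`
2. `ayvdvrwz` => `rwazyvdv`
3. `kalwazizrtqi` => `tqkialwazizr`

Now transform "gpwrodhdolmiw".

In each case the input is transformed by: swap the first and last characters, then move the last 3 characters to the front (rotate right by 3).
"gpwrodhdolmiw" → "wpwrodhdolmig" → "migwpwrodhdol".
(Check on "kalwazizrtqi": → "ialwazizrtqk" → "tqkialwazizr" ✓)

migwpwrodhdol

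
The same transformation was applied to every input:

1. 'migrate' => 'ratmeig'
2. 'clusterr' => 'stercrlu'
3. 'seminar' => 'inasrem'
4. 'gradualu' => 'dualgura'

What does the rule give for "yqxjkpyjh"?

jkpyjyhqx

Looking at the pairs, the operation is to swap the first and last characters, then move the first 3 characters to the end (rotate left by 3).
"yqxjkpyjh" → "hqxjkpyjy" → "jkpyjyhqx".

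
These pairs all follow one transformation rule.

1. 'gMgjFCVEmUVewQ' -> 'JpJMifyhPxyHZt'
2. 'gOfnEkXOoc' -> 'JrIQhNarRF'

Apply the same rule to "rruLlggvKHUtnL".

UUXoOJJYnkxWQo

The rule is to shift every letter 3 places forward in the alphabet (wrapping around), then flip the case of every letter.
On "rruLlggvKHUtnL": the first step gives "uuxOojjyNKXwqO", and the second then gives "UUXoOJJYnkxWQo".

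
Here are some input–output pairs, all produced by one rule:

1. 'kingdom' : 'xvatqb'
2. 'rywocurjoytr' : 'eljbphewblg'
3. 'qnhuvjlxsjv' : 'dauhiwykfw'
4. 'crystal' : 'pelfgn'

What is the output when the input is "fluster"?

The transformation: delete the last character, then shift every letter 13 places forward in the alphabet (wrapping around) — i.e. ROT13.
"fluster" → "fluste" → "syhfgr".

syhfgr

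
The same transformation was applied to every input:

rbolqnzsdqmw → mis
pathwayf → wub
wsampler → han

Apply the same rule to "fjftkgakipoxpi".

What's happening: shift every letter 4 places backward in the alphabet (wrapping around), then keep only the last 3 characters.
For "fjftkgakipoxpi" the result is "tle".

tle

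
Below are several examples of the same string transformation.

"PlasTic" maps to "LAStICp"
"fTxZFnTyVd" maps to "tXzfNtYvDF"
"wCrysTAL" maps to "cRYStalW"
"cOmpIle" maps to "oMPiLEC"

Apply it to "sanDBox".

The rule is to flip the case of every letter, then move the first character to the end.
Working it through for "sanDBox": intermediate "SANdbOX", final "ANdbOXS".

ANdbOXS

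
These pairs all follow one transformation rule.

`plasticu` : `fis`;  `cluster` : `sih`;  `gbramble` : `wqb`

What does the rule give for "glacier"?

Rule — keep one character in every 3, starting at position 1 (positions 1st, 4th, 7th, ...), then shift every letter 10 places backward in the alphabet (wrapping around).
Applying both steps to "glacier": "gcr", then "wsh".

wsh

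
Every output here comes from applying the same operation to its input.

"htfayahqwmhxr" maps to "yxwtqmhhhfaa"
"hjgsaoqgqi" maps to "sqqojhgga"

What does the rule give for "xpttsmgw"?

Each output is the input with this applied: delete the last character, then sort the characters into reverse alphabetical order.
For "xpttsmgw", step one produces "xpttsmg"; step two turns that into "xttspmg".

xttspmg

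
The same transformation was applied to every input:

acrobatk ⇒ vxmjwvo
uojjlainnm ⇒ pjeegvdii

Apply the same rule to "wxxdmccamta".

rssyhxxvho

Each output is the input with this applied: shift every letter 5 places backward in the alphabet (wrapping around), then delete the last character.
Doing the same to "wxxdmccamta": "rssyhxxvho".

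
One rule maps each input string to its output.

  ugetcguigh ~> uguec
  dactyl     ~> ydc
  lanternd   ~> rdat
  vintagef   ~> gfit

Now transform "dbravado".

The pattern: swap the front and back halves of the string, then keep every other character starting from the second (positions 2nd, 4th, 6th, ...).
"dbravado" → "vadodbra" → "aoba".

aoba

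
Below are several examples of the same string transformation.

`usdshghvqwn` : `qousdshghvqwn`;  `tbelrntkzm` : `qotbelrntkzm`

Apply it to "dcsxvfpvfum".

The pattern: prepend "qo".
So "dcsxvfpvfum" becomes "qodcsxvfpvfum".

qodcsxvfpvfum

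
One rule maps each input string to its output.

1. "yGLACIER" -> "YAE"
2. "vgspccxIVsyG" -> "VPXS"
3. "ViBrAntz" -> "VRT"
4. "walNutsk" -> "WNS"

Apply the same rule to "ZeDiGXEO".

ZIE

Rule — keep one character in every 3, starting at position 1 (positions 1st, 4th, 7th, ...), then convert every letter to uppercase.
Starting from "ZeDiGXEO": after the first operation, "ZiE"; after the second, "ZIE".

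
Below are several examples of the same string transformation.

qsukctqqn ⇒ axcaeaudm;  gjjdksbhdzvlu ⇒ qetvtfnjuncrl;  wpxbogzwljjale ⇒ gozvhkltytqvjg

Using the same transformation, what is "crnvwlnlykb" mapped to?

Looking at the pairs, the operation is to shift every letter 10 places forward in the alphabet (wrapping around), then take characters alternately from the front and the back (1st, last, 2nd, 2nd-last, ...).
On "crnvwlnlykb" that produces "mlbuxifvgxv".
(Check on "wpxbogzwljjale": → "gzhlyqjgvttkvo" → "gozvhkltytqvjg" ✓)

mlbuxifvgxv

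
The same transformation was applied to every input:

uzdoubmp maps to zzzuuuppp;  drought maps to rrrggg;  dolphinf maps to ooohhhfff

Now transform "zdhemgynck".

dddmmmnnn

Looking at the pairs, the operation is to keep one character in every 3, starting at position 2 (positions 2nd, 5th, 8th, ...), then repeat every character 3 times.
On "zdhemgynck": the first step gives "dmn", and the second then gives "dddmmmnnn".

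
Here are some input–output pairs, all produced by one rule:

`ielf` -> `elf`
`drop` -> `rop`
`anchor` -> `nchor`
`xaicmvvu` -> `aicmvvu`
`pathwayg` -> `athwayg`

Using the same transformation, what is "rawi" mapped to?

awi

In each case the input is transformed by: delete the first character.
"rawi" → "awi".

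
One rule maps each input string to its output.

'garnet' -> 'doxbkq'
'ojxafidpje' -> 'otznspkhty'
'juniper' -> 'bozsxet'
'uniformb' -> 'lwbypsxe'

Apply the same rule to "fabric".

The transformation: reverse the string, then shift every letter 10 places forward in the alphabet (wrapping around).
Starting from "fabric": after the first operation, "cirbaf"; after the second, "msblkp".
(Check on "ojxafidpje": → "ejpdifaxjo" → "otznspkhty" ✓)

msblkp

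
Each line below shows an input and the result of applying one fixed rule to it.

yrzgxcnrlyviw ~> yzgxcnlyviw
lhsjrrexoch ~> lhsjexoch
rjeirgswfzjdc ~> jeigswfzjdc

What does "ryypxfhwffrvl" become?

yypxfhwffvl

Looking at the pairs, the operation is to remove every "r".
"ryypxfhwffrvl" → "yypxfhwffvl".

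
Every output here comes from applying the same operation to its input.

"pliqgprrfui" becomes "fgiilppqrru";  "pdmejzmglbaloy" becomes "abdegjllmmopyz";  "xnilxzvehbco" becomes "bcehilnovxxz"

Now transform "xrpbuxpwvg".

bgppruvwxx

Each output is the input with this applied: sort the characters into alphabetical order.
For "xrpbuxpwvg" the result is "bgppruvwxx".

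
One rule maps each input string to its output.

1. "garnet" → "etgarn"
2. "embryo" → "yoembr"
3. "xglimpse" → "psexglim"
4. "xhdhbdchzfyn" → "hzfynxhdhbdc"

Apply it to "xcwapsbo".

In each case the input is transformed by: swap the front and back halves of the string, then move the first character to the end.
Applying both steps to "xcwapsbo": "psboxcwa", then "sboxcwap".

sboxcwap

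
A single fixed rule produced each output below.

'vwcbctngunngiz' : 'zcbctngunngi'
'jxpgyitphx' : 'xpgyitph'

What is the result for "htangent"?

tangen

The rule is to delete the first 2 characters, then move the last character to the front.
On "htangent" that produces "tangen".
(Check on "vwcbctngunngiz": → "cbctngunngiz" → "zcbctngunngi" ✓)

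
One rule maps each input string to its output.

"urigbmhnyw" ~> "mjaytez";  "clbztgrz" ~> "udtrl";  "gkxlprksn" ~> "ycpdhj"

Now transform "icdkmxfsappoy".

What's happening: shift every letter 8 places backward in the alphabet (wrapping around), then delete the last 3 characters.
So "icdkmxfsappoy" becomes "auvcepxksh".

auvcepxksh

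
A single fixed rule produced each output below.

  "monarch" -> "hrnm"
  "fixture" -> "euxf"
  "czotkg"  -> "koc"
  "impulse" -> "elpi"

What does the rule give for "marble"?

lrm

The transformation: keep every other character starting from the first (positions 1st, 3rd, 5th, ...), then reverse the string.
Doing the same to "marble": "lrm".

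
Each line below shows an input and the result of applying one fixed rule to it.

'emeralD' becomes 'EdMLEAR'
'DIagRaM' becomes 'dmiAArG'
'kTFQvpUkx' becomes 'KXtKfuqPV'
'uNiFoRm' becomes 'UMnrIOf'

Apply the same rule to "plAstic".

Each output is the input with this applied: take characters alternately from the front and the back (1st, last, 2nd, 2nd-last, ...), then flip the case of every letter.
For "plAstic", step one produces "pcliAts"; step two turns that into "PCLIaTS".
(Check on "uNiFoRm": → "umNRioF" → "UMnrIOf" ✓)

PCLIaTS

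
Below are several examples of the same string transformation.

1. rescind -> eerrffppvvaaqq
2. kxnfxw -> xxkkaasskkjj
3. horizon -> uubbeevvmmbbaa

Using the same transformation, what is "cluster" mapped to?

Looking at the pairs, the operation is to shift every letter 13 places forward in the alphabet (wrapping around) — i.e. ROT13, then double every character.
For "cluster" the result is "ppyyhhffggrree".

ppyyhhffggrree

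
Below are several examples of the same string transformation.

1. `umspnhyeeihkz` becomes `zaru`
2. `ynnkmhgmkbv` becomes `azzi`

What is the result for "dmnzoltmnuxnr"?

zbzk

Each output is the input with this applied: shift every letter 13 places forward in the alphabet (wrapping around) — i.e. ROT13, then keep one character in every 3, starting at position 2 (positions 2nd, 5th, 8th, ...).
For "dmnzoltmnuxnr", step one produces "qzambygzahkae"; step two turns that into "zbzk".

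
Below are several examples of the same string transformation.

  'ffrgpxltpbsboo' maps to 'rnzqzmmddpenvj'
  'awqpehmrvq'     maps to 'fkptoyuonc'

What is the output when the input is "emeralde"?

Looking at the pairs, the operation is to swap the front and back halves of the string, then shift every letter 2 places backward in the alphabet (wrapping around).
On "emeralde": the first step gives "aldeemer", and the second then gives "yjbcckcp".

yjbcckcp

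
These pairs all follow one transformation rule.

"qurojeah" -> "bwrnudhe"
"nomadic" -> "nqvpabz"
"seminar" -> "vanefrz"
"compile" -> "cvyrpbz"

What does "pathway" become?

ujnlcng

Rule — move the first 3 characters to the end (rotate left by 3), then shift every letter 13 places forward in the alphabet (wrapping around) — i.e. ROT13.
Starting from "pathway": after the first operation, "hwaypat"; after the second, "ujnlcng".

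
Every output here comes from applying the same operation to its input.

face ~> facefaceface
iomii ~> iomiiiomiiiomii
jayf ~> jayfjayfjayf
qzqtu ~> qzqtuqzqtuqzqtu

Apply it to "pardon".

pardonpardonpardon

Looking at the pairs, the operation is to write the whole string 3 times in a row.
So "pardon" becomes "pardonpardonpardon".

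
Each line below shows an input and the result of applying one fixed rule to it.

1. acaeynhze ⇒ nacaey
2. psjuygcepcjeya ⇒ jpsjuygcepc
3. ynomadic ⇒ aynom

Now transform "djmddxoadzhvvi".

The rule is to delete the last 3 characters, then move the last character to the front.
Applying that to "djmddxoadzhvvi" gives "hdjmddxoadz".

hdjmddxoadz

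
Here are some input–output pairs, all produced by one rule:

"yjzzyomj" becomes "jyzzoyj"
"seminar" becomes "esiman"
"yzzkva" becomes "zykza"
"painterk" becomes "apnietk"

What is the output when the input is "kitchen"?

ikcteh

The transformation: swap each adjacent pair of characters (1↔2, 3↔4, ...), then delete the last character.
Applying both steps to "kitchen": "ikctehn", then "ikcteh".
(Check on "seminar": → "esimanr" → "esiman" ✓)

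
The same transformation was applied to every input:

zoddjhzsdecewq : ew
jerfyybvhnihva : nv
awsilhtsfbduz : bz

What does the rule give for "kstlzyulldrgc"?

Looking at the pairs, the operation is to keep one character in every 3, starting at position 1 (positions 1st, 4th, 7th, ...), then delete the first 3 characters.
Starting from "kstlzyulldrgc": after the first operation, "kludc"; after the second, "dc".

dc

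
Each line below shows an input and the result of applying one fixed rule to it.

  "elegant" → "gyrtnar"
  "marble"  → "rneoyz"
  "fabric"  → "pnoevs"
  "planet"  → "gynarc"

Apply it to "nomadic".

Looking at the pairs, the operation is to shift every letter 13 places forward in the alphabet (wrapping around) — i.e. ROT13, then swap the first and last characters.
On "nomadic" that produces "pbznqva".

pbznqva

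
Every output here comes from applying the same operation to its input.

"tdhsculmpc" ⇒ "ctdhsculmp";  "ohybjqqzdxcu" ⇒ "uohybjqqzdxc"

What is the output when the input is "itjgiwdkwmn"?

nitjgiwdkwm

Rule — move the last character to the front.
Applying that to "itjgiwdkwmn" gives "nitjgiwdkwm".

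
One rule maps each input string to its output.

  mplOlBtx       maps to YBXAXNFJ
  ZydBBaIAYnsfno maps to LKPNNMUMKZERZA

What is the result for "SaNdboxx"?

The rule is to shift every letter 12 places forward in the alphabet (wrapping around), then convert every letter to uppercase.
On "SaNdboxx": the first step gives "EmZpnajj", and the second then gives "EMZPNAJJ".

EMZPNAJJ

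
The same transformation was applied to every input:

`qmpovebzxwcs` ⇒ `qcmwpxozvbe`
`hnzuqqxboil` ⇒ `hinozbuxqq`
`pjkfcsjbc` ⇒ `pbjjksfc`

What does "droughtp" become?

dtrhogu

The transformation: delete the last character, then take characters alternately from the front and the back (1st, last, 2nd, 2nd-last, ...).
On "droughtp": the first step gives "drought", and the second then gives "dtrhogu".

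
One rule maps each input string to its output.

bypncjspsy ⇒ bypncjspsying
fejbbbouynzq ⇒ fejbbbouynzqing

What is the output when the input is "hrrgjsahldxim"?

hrrgjsahldximing

Each output is the input with this applied: append "ing".
So "hrrgjsahldxim" becomes "hrrgjsahldximing".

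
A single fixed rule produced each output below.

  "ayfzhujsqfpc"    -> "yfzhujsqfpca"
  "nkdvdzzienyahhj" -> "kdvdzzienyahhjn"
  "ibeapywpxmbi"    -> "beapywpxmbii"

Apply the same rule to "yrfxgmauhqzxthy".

What's happening: move the first character to the end.
So "yrfxgmauhqzxthy" becomes "rfxgmauhqzxthyy".

rfxgmauhqzxthyy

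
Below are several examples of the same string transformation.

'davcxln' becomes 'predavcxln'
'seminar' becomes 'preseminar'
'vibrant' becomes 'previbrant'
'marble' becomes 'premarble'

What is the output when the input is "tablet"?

Looking at the pairs, the operation is to prepend "pre".
Doing the same to "tablet": "pretablet".

pretablet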